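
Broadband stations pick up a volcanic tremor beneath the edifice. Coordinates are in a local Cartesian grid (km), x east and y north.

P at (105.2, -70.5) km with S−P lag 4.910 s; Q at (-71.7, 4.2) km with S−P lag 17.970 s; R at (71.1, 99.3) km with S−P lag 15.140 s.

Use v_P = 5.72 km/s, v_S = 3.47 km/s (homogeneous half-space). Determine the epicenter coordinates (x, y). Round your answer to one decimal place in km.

(82.2, -33.8)

Distance from S−P lag: d = Δt · v_P v_S / (v_P − v_S) = Δt · (5.72·3.47)/(5.72−3.47) ≈ 8.8215·Δt.
So d_P = 43.31, d_Q = 158.52, d_R = 133.56 km.
Circle about each station: (x − 105.2)² + (y + 70.5)² = 43.31²; (x + 71.7)² + (y − 4.2)² = 158.52²; (x − 71.1)² + (y − 99.3)² = 133.56².
Subtracting pairs of circle equations eliminates x²+y² and gives linear equations (the radical axes):
-353.8 x + 149.4 y = -34131.59
-68.2 x + 339.6 y = -17084.11
Solving the 2×2 system: x ≈ 82.2, y ≈ -33.8 km.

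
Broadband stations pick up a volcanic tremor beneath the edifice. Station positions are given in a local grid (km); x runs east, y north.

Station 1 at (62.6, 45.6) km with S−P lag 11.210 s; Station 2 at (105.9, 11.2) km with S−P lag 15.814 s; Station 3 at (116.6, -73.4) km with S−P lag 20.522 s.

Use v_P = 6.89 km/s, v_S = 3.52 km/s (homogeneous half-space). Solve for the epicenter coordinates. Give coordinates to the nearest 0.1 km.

-7.8 km east, 6.2 km north

Distance from S−P lag: d = Δt · v_P v_S / (v_P − v_S) = Δt · (6.89·3.52)/(6.89−3.52) ≈ 7.1967·Δt.
So d_Station 1 = 80.67, d_Station 2 = 113.81, d_Station 3 = 147.69 km.
Circle about each station: (x − 62.6)² + (y − 45.6)² = 80.67²; (x − 105.9)² + (y − 11.2)² = 113.81²; (x − 116.6)² + (y + 73.4)² = 147.69².
Subtracting the Station 1 equation from the Station 2 and Station 3 equations removes the quadratic terms:
86.6 x − 68.8 y = -1102.94
108.0 x − 238.0 y = -2319.69
Solving the 2×2 system: x ≈ -7.8, y ≈ 6.2 km.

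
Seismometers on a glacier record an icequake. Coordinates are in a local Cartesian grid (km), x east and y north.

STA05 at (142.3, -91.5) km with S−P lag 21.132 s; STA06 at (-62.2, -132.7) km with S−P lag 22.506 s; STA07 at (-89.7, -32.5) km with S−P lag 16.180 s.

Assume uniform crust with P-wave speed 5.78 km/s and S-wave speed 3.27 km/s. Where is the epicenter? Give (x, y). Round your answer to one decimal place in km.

(23.0, 13.8)

Distance from S−P lag: d = Δt · v_P v_S / (v_P − v_S) = Δt · (5.78·3.27)/(5.78−3.27) ≈ 7.5301·Δt.
So d_STA05 = 159.13, d_STA06 = 169.47, d_STA07 = 121.84 km.
Circle about each station: (x − 142.3)² + (y + 91.5)² = 159.13²; (x + 62.2)² + (y + 132.7)² = 169.47²; (x + 89.7)² + (y + 32.5)² = 121.84².
Subtracting pairs of circle equations eliminates x²+y² and gives linear equations (the radical axes):
-409.0 x − 82.4 y = -10541.13
-464.0 x + 118.0 y = -9041.83
Solving the 2×2 system: x ≈ 23.0, y ≈ 13.8 km.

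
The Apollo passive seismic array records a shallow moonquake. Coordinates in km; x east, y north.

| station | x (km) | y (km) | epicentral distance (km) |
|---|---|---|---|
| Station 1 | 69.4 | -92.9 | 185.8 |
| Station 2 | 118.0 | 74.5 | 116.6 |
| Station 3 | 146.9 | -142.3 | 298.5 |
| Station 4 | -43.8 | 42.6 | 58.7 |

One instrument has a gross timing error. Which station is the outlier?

Solve using three stations at a time. Using Station 1, Station 2, Station 4 (subtract circle equations pairwise → linear system) gives (x, y) ≈ (1.5, 80.1).
Distances from that point to each station vs reported:
  Station 1: calculated 185.8 vs reported 185.8 → residual 0.0 km
  Station 2: calculated 116.6 vs reported 116.6 → residual 0.0 km
  Station 3: calculated 265.7 vs reported 298.5 → residual 32.8 km
  Station 4: calculated 58.8 vs reported 58.7 → residual 0.1 km
Station 1, Station 2, Station 4 are mutually consistent (residuals ≈ 0); Station 3 is off by 32.8 km.

Station 3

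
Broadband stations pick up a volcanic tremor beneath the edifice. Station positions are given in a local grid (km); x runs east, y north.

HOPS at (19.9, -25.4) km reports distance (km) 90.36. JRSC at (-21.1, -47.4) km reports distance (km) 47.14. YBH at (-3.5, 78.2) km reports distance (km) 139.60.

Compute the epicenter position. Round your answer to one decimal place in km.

Circle about each station: (x − 19.9)² + (y + 25.4)² = 90.36²; (x + 21.1)² + (y + 47.4)² = 47.14²; (x + 3.5)² + (y − 78.2)² = 139.60².
Subtracting pairs of circle equations eliminates x²+y² and gives linear equations (the radical axes):
-82.0 x − 44.0 y = 7593.55
-46.8 x + 207.2 y = -6236.91
Solving the 2×2 system: x ≈ -68.2, y ≈ -45.5 km.
Check against HOPS (with the unrounded x, y): √((x − 19.9)²+(y + 25.4)²) = 90.35 ≈ 90.36 km. ✓

x ≈ -68.2 km, y ≈ -45.5 km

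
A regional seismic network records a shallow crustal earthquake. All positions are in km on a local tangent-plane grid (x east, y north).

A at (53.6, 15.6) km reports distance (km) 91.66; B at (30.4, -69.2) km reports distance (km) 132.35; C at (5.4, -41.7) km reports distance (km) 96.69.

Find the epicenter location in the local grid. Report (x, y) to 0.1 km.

(-32.4, 47.3)

Circle about each station: (x − 53.6)² + (y − 15.6)² = 91.66²; (x − 30.4)² + (y + 69.2)² = 132.35²; (x − 5.4)² + (y + 41.7)² = 96.69².
Subtracting pairs of circle equations eliminates x²+y² and gives linear equations (the radical axes):
-46.4 x − 169.6 y = -6518.49
-96.4 x − 114.6 y = -2295.67
Solving the 2×2 system: x ≈ -32.4, y ≈ 47.3 km.
Check against A (with the unrounded x, y): √((x − 53.6)²+(y − 15.6)²) = 91.68 ≈ 91.66 km. ✓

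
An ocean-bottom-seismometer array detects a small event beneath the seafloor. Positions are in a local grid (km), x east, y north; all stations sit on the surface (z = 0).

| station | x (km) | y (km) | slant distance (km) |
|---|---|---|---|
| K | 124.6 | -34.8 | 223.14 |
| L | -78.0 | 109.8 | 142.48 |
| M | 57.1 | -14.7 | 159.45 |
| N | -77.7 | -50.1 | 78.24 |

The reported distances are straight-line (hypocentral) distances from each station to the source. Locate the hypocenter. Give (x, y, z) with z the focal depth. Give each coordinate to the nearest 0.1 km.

x ≈ -86.6 km, y ≈ -14.5 km, depth ≈ 69.1 km

Each station gives a sphere (x−x_i)² + (y−y_i)² + z² = d_i² (stations at z=0).
Subtracting the K sphere from L and M: z² cancels, leaving linear equations in x and y:
-405.2 x + 289.2 y = 30894.75
-135.0 x + 40.2 y = 11107.46
Solving: x ≈ -86.596, y ≈ -14.501 km (keep extra digits for the depth step; rounded: -86.6, -14.5).
Then from the K sphere: z² = 223.14² − (x − 124.6)² − (y + 34.8)² with x = -86.596, y = -14.501, so z ≈ 69.106 ≈ 69.1 km.
Check against N (with the unrounded solution): distance 78.24 ≈ 78.24 km. ✓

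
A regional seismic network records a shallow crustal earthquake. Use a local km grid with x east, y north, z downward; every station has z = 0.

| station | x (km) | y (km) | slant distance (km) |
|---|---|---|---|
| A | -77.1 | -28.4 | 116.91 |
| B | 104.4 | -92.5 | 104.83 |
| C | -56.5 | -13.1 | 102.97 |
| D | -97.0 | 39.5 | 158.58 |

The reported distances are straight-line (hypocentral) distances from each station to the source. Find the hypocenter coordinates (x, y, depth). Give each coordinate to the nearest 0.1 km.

Each station gives a sphere (x−x_i)² + (y−y_i)² + z² = d_i² (stations at z=0).
Subtracting the A sphere from B and C: z² cancels, leaving linear equations in x and y:
363.0 x − 128.2 y = 15383.26
41.2 x + 30.6 y = -321.98
Solving: x ≈ 26.202, y ≈ -45.801 km (keep extra digits for the depth step; rounded: 26.2, -45.8).
Then from the A sphere: z² = 116.91² − (x + 77.1)² − (y + 28.4)² with x = 26.202, y = -45.801, so z ≈ 51.902 ≈ 51.9 km.

(26.2, -45.8, 51.9)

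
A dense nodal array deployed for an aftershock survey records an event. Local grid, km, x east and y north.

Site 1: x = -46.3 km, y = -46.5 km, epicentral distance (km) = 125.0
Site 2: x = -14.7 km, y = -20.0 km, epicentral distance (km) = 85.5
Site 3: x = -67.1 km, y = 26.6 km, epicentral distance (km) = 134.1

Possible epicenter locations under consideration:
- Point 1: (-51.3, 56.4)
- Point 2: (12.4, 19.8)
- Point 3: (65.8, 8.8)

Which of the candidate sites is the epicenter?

For each candidate, compare |candidate − station| to the reported distance:
Point 1: residuals Site 1 22.0, Site 2 0.8, Site 3 100.4 → max 100.4 km
Point 2: residuals Site 1 36.4, Site 2 37.3, Site 3 54.3 → max 54.3 km
Point 3: residuals Site 1 0.0, Site 2 0.0, Site 3 0.0 → max 0.0 km
Only Point 3 has all residuals ≈ 0.

Point 3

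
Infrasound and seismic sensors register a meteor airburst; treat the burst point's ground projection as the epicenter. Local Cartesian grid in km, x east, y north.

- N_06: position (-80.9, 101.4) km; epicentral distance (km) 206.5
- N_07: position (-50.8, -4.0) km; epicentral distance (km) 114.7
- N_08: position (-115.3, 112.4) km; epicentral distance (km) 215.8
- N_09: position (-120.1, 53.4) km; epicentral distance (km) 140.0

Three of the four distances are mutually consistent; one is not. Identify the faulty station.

N_09

Solve using three stations at a time. Using N_06, N_07, N_08 (subtract circle equations pairwise → linear system) gives (x, y) ≈ (-108.2, -103.3).
Distances from that point to each station vs reported:
  N_06: calculated 206.5 vs reported 206.5 → residual 0.0 km
  N_07: calculated 114.7 vs reported 114.7 → residual 0.0 km
  N_08: calculated 215.8 vs reported 215.8 → residual 0.0 km
  N_09: calculated 157.1 vs reported 140.0 → residual 17.1 km
N_06, N_07, N_08 are mutually consistent (residuals ≈ 0); N_09 is off by 17.1 km.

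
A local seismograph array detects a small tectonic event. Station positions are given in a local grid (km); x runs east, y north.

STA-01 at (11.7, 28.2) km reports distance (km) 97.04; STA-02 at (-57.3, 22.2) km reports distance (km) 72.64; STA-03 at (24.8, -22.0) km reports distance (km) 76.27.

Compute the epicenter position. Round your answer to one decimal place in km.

-46.3 km east, -49.6 km north

Circle about each station: (x − 11.7)² + (y − 28.2)² = 97.04²; (x + 57.3)² + (y − 22.2)² = 72.64²; (x − 24.8)² + (y + 22.0)² = 76.27².
Subtracting pairs of circle equations eliminates x²+y² and gives linear equations (the radical axes):
-138.0 x − 12.0 y = 6984.19
26.2 x − 100.4 y = 3766.56
Solving the 2×2 system: x ≈ -46.3, y ≈ -49.6 km.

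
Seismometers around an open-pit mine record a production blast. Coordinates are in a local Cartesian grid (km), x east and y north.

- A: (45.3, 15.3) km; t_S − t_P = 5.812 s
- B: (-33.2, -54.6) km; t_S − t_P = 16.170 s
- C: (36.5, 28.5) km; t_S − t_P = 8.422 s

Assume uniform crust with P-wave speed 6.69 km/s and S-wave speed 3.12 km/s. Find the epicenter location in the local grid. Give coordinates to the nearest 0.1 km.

(53.8, -17.6)

Distance from S−P lag: d = Δt · v_P v_S / (v_P − v_S) = Δt · (6.69·3.12)/(6.69−3.12) ≈ 5.8467·Δt.
So d_A = 33.98, d_B = 94.54, d_C = 49.24 km.
Circle about each station: (x − 45.3)² + (y − 15.3)² = 33.98²; (x + 33.2)² + (y + 54.6)² = 94.54²; (x − 36.5)² + (y − 28.5)² = 49.24².
Subtracting pairs of circle equations eliminates x²+y² and gives linear equations (the radical axes):
-157.0 x − 139.8 y = -5985.95
-17.6 x + 26.4 y = -1411.62
Solving the 2×2 system: x ≈ 53.8, y ≈ -17.6 km.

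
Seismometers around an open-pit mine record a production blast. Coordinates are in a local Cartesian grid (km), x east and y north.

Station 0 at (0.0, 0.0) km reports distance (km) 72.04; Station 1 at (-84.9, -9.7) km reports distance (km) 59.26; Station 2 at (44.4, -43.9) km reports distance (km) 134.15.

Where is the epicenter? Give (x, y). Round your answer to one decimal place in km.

x ≈ -57.8 km, y ≈ 43.0 km

Circle about each station: x² + y² = 72.04²; (x + 84.9)² + (y + 9.7)² = 59.26²; (x − 44.4)² + (y + 43.9)² = 134.15².
Subtracting pairs of circle equations eliminates x²+y² and gives linear equations (the radical axes):
-169.8 x − 19.4 y = 8980.11
88.8 x − 87.8 y = -8907.89
Solving the 2×2 system: x ≈ -57.8, y ≈ 43.0 km.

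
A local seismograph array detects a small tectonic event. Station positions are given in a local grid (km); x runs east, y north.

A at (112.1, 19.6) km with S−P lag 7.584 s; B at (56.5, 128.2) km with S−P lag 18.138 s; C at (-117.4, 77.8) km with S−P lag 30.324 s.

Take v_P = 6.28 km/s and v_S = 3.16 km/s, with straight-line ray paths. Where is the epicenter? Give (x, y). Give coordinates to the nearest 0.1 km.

Distance from S−P lag: d = Δt · v_P v_S / (v_P − v_S) = Δt · (6.28·3.16)/(6.28−3.16) ≈ 6.3605·Δt.
So d_A = 48.24, d_B = 115.37, d_C = 192.88 km.
Circle about each station: (x − 112.1)² + (y − 19.6)² = 48.24²; (x − 56.5)² + (y − 128.2)² = 115.37²; (x + 117.4)² + (y − 77.8)² = 192.88².
Subtracting the A equation from the B and C equations removes the quadratic terms:
-111.2 x + 217.2 y = -4306.22
-459.0 x + 116.4 y = -27990.57
Solving the 2×2 system: x ≈ 64.3, y ≈ 13.1 km.

x ≈ 64.3 km, y ≈ 13.1 km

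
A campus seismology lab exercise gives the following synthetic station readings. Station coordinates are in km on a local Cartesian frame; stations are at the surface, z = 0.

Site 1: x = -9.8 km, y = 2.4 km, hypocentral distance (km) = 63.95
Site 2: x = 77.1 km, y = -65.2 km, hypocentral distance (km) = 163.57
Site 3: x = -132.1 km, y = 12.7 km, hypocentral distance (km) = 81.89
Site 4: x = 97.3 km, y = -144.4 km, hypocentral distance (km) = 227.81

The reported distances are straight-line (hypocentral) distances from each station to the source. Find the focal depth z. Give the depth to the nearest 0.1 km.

depth ≈ 37.7 km

Each station gives a sphere (x−x_i)² + (y−y_i)² + z² = d_i² (stations at z=0).
Subtracting the Site 1 sphere from Site 2 and Site 3: z² cancels, leaving linear equations in x and y:
173.8 x − 135.2 y = -12571.89
-244.6 x + 20.6 y = 14893.53
Solving: x ≈ -59.500, y ≈ 16.500 km (keep extra digits for the depth step; rounded: -59.5, 16.5).
Then from the Site 1 sphere: z² = 63.95² − (x + 9.8)² − (y − 2.4)² with x = -59.500, y = 16.500, so z ≈ 37.692 ≈ 37.7 km.
Check against Site 4 (with the unrounded solution): distance 227.81 ≈ 227.81 km. ✓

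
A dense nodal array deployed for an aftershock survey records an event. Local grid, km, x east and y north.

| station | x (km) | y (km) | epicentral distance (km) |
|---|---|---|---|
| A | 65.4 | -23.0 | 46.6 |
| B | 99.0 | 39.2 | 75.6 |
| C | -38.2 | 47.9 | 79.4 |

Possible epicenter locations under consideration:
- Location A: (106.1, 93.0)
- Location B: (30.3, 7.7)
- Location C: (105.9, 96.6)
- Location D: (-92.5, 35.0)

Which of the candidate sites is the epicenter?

Location B

For each candidate, compare |candidate − station| to the reported distance:
Location A: residuals A 76.3, B 21.3, C 71.8 → max 76.3 km
Location B: residuals A 0.0, B 0.0, C 0.0 → max 0.0 km
Location C: residuals A 79.7, B 17.8, C 72.7 → max 79.7 km
Location D: residuals A 121.6, B 115.9, C 23.6 → max 121.6 km
Only Location B has all residuals ≈ 0.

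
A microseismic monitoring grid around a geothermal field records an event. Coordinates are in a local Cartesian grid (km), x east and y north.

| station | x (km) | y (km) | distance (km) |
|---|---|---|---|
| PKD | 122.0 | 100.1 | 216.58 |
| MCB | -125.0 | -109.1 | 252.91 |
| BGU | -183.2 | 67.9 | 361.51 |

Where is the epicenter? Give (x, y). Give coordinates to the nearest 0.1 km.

Circle about each station: (x − 122.0)² + (y − 100.1)² = 216.58²; (x + 125.0)² + (y + 109.1)² = 252.91²; (x + 183.2)² + (y − 67.9)² = 361.51².
Subtracting the PKD equation from the MCB and BGU equations removes the quadratic terms:
-494.0 x − 418.4 y = -14432.77
-610.4 x − 64.4 y = -70513.94
Solving the 2×2 system: x ≈ 127.8, y ≈ -116.4 km.
Check against PKD (with the unrounded x, y): √((x − 122.0)²+(y − 100.1)²) = 216.58 ≈ 216.58 km. ✓

(127.8, -116.4)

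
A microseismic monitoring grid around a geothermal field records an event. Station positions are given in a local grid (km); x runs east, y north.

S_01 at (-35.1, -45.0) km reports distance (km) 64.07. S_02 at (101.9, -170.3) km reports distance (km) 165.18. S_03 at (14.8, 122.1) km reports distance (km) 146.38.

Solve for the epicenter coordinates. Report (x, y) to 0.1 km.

Circle about each station: (x + 35.1)² + (y + 45.0)² = 64.07²; (x − 101.9)² + (y + 170.3)² = 165.18²; (x − 14.8)² + (y − 122.1)² = 146.38².
Subtracting the S_01 equation from the S_02 and S_03 equations removes the quadratic terms:
274.0 x − 250.6 y = 12949.22
99.8 x + 334.2 y = -5451.70
Solving the 2×2 system: x ≈ 25.4, y ≈ -23.9 km.
Check against S_01 (with the unrounded x, y): √((x + 35.1)²+(y + 45.0)²) = 64.08 ≈ 64.07 km. ✓

25.4 km east, -23.9 km north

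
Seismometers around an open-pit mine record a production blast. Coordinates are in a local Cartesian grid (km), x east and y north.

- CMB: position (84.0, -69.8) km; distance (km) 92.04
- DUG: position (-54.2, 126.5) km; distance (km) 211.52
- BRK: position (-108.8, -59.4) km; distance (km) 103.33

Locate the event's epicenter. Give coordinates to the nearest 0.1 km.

(-7.5, -79.8)

Circle about each station: (x − 84.0)² + (y + 69.8)² = 92.04²; (x + 54.2)² + (y − 126.5)² = 211.52²; (x + 108.8)² + (y + 59.4)² = 103.33².
Subtracting the CMB equation from the DUG and BRK equations removes the quadratic terms:
-276.4 x + 392.6 y = -29257.50
-385.6 x + 20.8 y = 1232.03
Solving the 2×2 system: x ≈ -7.5, y ≈ -79.8 km.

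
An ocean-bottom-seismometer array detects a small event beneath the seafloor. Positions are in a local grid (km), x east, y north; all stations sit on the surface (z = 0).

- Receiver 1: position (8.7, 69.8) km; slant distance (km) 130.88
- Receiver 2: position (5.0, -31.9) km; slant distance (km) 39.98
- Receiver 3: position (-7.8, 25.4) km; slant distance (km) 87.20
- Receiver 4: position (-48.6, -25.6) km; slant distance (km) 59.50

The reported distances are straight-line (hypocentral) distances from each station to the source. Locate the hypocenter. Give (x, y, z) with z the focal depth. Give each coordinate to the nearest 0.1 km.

(-7.0, -56.9, 28.8)

Each station gives a sphere (x−x_i)² + (y−y_i)² + z² = d_i² (stations at z=0).
Subtracting the Receiver 1 sphere from Receiver 2 and Receiver 3: z² cancels, leaving linear equations in x and y:
-7.4 x − 203.4 y = 11626.05
-33.0 x − 88.8 y = 5284.00
Solving: x ≈ -6.998, y ≈ -56.904 km (keep extra digits for the depth step; rounded: -7.0, -56.9).
Then from the Receiver 1 sphere: z² = 130.88² − (x − 8.7)² − (y − 69.8)² with x = -6.998, y = -56.904, so z ≈ 28.797 ≈ 28.8 km.
Check against Receiver 4 (with the unrounded solution): distance 59.50 ≈ 59.50 km. ✓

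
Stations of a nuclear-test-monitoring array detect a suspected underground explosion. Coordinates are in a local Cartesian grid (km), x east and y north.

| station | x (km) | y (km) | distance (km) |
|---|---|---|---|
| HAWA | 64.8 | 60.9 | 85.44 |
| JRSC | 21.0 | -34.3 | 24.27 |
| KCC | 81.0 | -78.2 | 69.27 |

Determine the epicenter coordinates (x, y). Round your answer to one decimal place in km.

(41.5, -21.3)

Circle about each station: (x − 64.8)² + (y − 60.9)² = 85.44²; (x − 21.0)² + (y + 34.3)² = 24.27²; (x − 81.0)² + (y + 78.2)² = 69.27².
Subtracting pairs of circle equations eliminates x²+y² and gives linear equations (the radical axes):
-87.6 x − 190.4 y = 420.60
32.4 x − 278.2 y = 7270.05
Solving the 2×2 system: x ≈ 41.5, y ≈ -21.3 km.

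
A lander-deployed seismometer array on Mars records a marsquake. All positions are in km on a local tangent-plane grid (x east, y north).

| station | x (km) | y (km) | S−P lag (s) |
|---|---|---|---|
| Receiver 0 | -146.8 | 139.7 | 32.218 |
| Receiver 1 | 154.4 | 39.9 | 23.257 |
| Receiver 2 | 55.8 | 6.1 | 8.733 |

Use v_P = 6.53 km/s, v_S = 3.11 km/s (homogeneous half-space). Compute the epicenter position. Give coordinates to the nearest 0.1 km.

Distance from S−P lag: d = Δt · v_P v_S / (v_P − v_S) = Δt · (6.53·3.11)/(6.53−3.11) ≈ 5.9381·Δt.
So d_Receiver 0 = 191.31, d_Receiver 1 = 138.10, d_Receiver 2 = 51.86 km.
Circle about each station: (x + 146.8)² + (y − 139.7)² = 191.31²; (x − 154.4)² + (y − 39.9)² = 138.10²; (x − 55.8)² + (y − 6.1)² = 51.86².
Subtracting the Receiver 0 equation from the Receiver 1 and Receiver 2 equations removes the quadratic terms:
602.4 x − 199.6 y = 1892.95
405.2 x − 267.2 y = -4005.42
Solving the 2×2 system: x ≈ 16.3, y ≈ 39.7 km.

x ≈ 16.3 km, y ≈ 39.7 km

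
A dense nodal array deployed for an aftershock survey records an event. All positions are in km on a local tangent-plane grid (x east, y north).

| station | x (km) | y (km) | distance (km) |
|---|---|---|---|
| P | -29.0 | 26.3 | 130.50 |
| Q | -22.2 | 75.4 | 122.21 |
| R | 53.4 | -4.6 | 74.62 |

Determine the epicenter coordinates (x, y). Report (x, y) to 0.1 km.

Circle about each station: (x + 29.0)² + (y − 26.3)² = 130.50²; (x + 22.2)² + (y − 75.4)² = 122.21²; (x − 53.4)² + (y + 4.6)² = 74.62².
Subtracting the P equation from the Q and R equations removes the quadratic terms:
13.6 x + 98.2 y = 6740.28
164.8 x − 61.8 y = 12802.14
Solving the 2×2 system: x ≈ 98.3, y ≈ 55.0 km.

(98.3, 55.0)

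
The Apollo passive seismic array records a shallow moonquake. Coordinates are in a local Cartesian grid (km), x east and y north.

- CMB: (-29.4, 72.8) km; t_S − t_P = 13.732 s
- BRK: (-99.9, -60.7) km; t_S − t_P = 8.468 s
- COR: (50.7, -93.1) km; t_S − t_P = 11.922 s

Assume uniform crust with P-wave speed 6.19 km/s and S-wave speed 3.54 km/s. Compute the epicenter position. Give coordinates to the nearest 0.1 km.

Distance from S−P lag: d = Δt · v_P v_S / (v_P − v_S) = Δt · (6.19·3.54)/(6.19−3.54) ≈ 8.2689·Δt.
So d_CMB = 113.55, d_BRK = 70.02, d_COR = 98.58 km.
Circle about each station: (x + 29.4)² + (y − 72.8)² = 113.55²; (x + 99.9)² + (y + 60.7)² = 70.02²; (x − 50.7)² + (y + 93.1)² = 98.58².
Subtracting the CMB equation from the BRK and COR equations removes the quadratic terms:
-141.0 x − 267.0 y = 15491.10
160.2 x − 331.8 y = 8249.49
Solving the 2×2 system: x ≈ -32.8, y ≈ -40.7 km.

(-32.8, -40.7)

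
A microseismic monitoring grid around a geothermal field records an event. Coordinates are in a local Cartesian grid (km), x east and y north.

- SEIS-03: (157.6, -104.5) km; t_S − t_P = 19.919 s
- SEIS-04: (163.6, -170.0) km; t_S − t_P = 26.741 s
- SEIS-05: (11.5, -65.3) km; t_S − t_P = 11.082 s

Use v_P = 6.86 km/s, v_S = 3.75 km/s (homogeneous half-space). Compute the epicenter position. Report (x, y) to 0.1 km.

x ≈ 48.2 km, y ≈ 18.7 km

Distance from S−P lag: d = Δt · v_P v_S / (v_P − v_S) = Δt · (6.86·3.75)/(6.86−3.75) ≈ 8.2717·Δt.
So d_SEIS-03 = 164.76, d_SEIS-04 = 221.19, d_SEIS-05 = 91.67 km.
Circle about each station: (x − 157.6)² + (y + 104.5)² = 164.76²; (x − 163.6)² + (y + 170.0)² = 221.19²; (x − 11.5)² + (y + 65.3)² = 91.67².
Subtracting the SEIS-03 equation from the SEIS-04 and SEIS-05 equations removes the quadratic terms:
12.0 x − 131.0 y = -1872.21
-292.2 x + 78.4 y = -12619.20
Solving the 2×2 system: x ≈ 48.2, y ≈ 18.7 km.
Check against SEIS-03 (with the unrounded x, y): √((x − 157.6)²+(y + 104.5)²) = 164.76 ≈ 164.76 km. ✓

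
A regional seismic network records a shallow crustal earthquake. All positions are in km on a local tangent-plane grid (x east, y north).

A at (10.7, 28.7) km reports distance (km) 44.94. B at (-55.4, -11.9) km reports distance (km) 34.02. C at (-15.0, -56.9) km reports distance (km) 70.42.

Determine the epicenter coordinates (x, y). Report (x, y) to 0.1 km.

Circle about each station: (x − 10.7)² + (y − 28.7)² = 44.94²; (x + 55.4)² + (y + 11.9)² = 34.02²; (x + 15.0)² + (y + 56.9)² = 70.42².
Subtracting the A equation from the B and C equations removes the quadratic terms:
-132.2 x − 81.2 y = 3134.83
-51.4 x − 171.2 y = -414.94
Solving the 2×2 system: x ≈ -30.9, y ≈ 11.7 km.
Check against A (with the unrounded x, y): √((x − 10.7)²+(y − 28.7)²) = 44.94 ≈ 44.94 km. ✓

(-30.9, 11.7)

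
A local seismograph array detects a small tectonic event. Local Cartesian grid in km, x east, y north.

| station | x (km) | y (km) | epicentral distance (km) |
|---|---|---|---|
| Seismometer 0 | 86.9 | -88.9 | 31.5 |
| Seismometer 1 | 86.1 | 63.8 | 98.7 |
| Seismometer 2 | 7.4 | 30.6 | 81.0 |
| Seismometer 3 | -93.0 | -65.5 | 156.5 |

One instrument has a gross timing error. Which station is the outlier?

Seismometer 0

Solve using three stations at a time. Using Seismometer 1, Seismometer 2, Seismometer 3 (subtract circle equations pairwise → linear system) gives (x, y) ≈ (59.6, -31.1).
Distances from that point to each station vs reported:
  Seismometer 0: calculated 63.9 vs reported 31.5 → residual 32.4 km
  Seismometer 1: calculated 98.6 vs reported 98.7 → residual 0.1 km
  Seismometer 2: calculated 80.8 vs reported 81.0 → residual 0.2 km
  Seismometer 3: calculated 156.4 vs reported 156.5 → residual 0.1 km
Seismometer 1, Seismometer 2, Seismometer 3 are mutually consistent (residuals ≈ 0); Seismometer 0 is off by 32.4 km.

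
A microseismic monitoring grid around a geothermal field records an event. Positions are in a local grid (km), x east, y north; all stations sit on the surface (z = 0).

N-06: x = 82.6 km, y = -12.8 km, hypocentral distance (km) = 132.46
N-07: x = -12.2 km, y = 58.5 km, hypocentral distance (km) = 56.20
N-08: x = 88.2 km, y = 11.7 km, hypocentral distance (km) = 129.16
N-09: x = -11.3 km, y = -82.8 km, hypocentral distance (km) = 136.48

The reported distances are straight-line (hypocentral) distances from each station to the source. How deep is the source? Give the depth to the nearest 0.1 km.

52.1 km

Each station gives a sphere (x−x_i)² + (y−y_i)² + z² = d_i² (stations at z=0).
Subtracting the N-06 sphere from N-07 and N-08: z² cancels, leaving linear equations in x and y:
-189.6 x + 142.6 y = 10971.70
11.2 x + 49.0 y = 1792.88
Solving: x ≈ -25.897, y ≈ 42.509 km (keep extra digits for the depth step; rounded: -25.9, 42.5).
Then from the N-06 sphere: z² = 132.46² − (x − 82.6)² − (y + 12.8)² with x = -25.897, y = 42.509, so z ≈ 52.105 ≈ 52.1 km.
Check against N-09 (with the unrounded solution): distance 136.49 ≈ 136.48 km. ✓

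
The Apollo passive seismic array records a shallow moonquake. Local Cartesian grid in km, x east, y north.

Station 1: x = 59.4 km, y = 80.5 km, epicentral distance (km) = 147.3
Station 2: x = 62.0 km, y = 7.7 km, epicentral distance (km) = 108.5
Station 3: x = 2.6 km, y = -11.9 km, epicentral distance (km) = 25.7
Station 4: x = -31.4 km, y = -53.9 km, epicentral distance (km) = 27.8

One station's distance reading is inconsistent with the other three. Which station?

Station 3

Solve using three stations at a time. Using Station 1, Station 2, Station 4 (subtract circle equations pairwise → linear system) gives (x, y) ≈ (-40.6, -27.7).
Distances from that point to each station vs reported:
  Station 1: calculated 147.3 vs reported 147.3 → residual 0.0 km
  Station 2: calculated 108.5 vs reported 108.5 → residual 0.0 km
  Station 3: calculated 46.0 vs reported 25.7 → residual 20.3 km
  Station 4: calculated 27.8 vs reported 27.8 → residual 0.0 km
Station 1, Station 2, Station 4 are mutually consistent (residuals ≈ 0); Station 3 is off by 20.3 km.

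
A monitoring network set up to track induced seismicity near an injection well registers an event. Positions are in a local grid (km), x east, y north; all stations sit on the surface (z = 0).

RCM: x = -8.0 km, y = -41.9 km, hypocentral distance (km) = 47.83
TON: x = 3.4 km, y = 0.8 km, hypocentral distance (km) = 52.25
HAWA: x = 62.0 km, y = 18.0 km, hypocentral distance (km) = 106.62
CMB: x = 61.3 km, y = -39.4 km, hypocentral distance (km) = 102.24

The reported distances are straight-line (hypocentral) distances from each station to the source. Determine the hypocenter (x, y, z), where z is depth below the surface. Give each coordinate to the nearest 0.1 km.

Each station gives a sphere (x−x_i)² + (y−y_i)² + z² = d_i² (stations at z=0).
Subtracting the RCM sphere from TON and HAWA: z² cancels, leaving linear equations in x and y:
22.8 x + 85.4 y = -2249.76
140.0 x + 119.8 y = -6731.73
Solving: x ≈ -33.104, y ≈ -17.506 km (keep extra digits for the depth step; rounded: -33.1, -17.5).
Then from the RCM sphere: z² = 47.83² − (x + 8.0)² − (y + 41.9)² with x = -33.104, y = -17.506, so z ≈ 32.595 ≈ 32.6 km.

x ≈ -33.1 km, y ≈ -17.5 km, depth ≈ 32.6 km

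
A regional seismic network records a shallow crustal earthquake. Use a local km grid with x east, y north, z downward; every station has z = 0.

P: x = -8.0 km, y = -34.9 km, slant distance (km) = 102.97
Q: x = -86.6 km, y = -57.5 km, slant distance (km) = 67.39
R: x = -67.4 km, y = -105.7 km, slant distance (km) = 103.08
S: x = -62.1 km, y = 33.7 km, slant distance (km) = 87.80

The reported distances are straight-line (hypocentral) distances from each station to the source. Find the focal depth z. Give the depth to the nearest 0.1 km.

Each station gives a sphere (x−x_i)² + (y−y_i)² + z² = d_i² (stations at z=0).
Subtracting the P sphere from Q and R: z² cancels, leaving linear equations in x and y:
-157.2 x − 45.2 y = 15585.21
-118.8 x − 141.6 y = 14410.57
Solving: x ≈ -92.098, y ≈ -24.501 km (keep extra digits for the depth step; rounded: -92.1, -24.5).
Then from the P sphere: z² = 102.97² − (x + 8.0)² − (y + 34.9)² with x = -92.098, y = -24.501, so z ≈ 58.500 ≈ 58.5 km.

58.5 km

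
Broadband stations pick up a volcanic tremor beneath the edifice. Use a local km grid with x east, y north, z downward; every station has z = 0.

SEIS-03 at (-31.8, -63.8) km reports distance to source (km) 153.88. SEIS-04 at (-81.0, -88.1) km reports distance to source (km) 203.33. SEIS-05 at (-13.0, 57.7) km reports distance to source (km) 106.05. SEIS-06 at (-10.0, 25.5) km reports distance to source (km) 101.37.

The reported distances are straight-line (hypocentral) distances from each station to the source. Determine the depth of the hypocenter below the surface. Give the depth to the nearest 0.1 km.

63.2 km

Each station gives a sphere (x−x_i)² + (y−y_i)² + z² = d_i² (stations at z=0).
Subtracting the SEIS-03 sphere from SEIS-04 and SEIS-05: z² cancels, leaving linear equations in x and y:
-98.4 x − 48.6 y = -8423.10
37.6 x + 243.0 y = 10849.06
Solving: x ≈ 68.808, y ≈ 33.999 km (keep extra digits for the depth step; rounded: 68.8, 34.0).
Then from the SEIS-03 sphere: z² = 153.88² − (x + 31.8)² − (y + 63.8)² with x = 68.808, y = 33.999, so z ≈ 63.186 ≈ 63.2 km.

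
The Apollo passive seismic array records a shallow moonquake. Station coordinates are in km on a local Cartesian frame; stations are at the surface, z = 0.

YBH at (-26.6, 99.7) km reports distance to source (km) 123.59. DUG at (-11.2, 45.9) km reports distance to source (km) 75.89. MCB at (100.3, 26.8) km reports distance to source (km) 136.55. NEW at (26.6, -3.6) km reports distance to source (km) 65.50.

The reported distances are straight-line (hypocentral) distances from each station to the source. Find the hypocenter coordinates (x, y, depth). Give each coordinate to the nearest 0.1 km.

x ≈ -22.3 km, y ≈ -16.6 km, depth ≈ 41.6 km

Each station gives a sphere (x−x_i)² + (y−y_i)² + z² = d_i² (stations at z=0).
Subtracting the YBH sphere from DUG and MCB: z² cancels, leaving linear equations in x and y:
30.8 x − 107.6 y = 1099.80
253.8 x − 145.8 y = -3240.73
Solving: x ≈ -22.309, y ≈ -16.607 km (keep extra digits for the depth step; rounded: -22.3, -16.6).
Then from the YBH sphere: z² = 123.59² − (x + 26.6)² − (y − 99.7)² with x = -22.309, y = -16.607, so z ≈ 41.578 ≈ 41.6 km.
Check against NEW (with the unrounded solution): distance 65.50 ≈ 65.50 km. ✓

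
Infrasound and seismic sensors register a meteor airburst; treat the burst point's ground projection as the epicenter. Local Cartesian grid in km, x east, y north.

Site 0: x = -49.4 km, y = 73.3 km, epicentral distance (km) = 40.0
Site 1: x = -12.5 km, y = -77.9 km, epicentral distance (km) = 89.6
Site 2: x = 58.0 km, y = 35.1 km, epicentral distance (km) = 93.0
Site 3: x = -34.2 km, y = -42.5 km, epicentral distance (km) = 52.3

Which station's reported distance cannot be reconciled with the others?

Solve using three stations at a time. Using Site 1, Site 2, Site 3 (subtract circle equations pairwise → linear system) gives (x, y) ≈ (-31.4, 9.6).
Distances from that point to each station vs reported:
  Site 0: calculated 66.2 vs reported 40.0 → residual 26.2 km
  Site 1: calculated 89.5 vs reported 89.6 → residual 0.1 km
  Site 2: calculated 92.9 vs reported 93.0 → residual 0.1 km
  Site 3: calculated 52.2 vs reported 52.3 → residual 0.1 km
Site 1, Site 2, Site 3 are mutually consistent (residuals ≈ 0); Site 0 is off by 26.2 km.

Site 0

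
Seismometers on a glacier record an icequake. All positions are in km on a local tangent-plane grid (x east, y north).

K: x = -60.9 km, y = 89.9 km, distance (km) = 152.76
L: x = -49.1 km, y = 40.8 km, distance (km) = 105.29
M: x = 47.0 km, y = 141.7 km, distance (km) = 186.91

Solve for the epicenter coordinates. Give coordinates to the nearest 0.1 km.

Circle about each station: (x + 60.9)² + (y − 89.9)² = 152.76²; (x + 49.1)² + (y − 40.8)² = 105.29²; (x − 47.0)² + (y − 141.7)² = 186.91².
Subtracting pairs of circle equations eliminates x²+y² and gives linear equations (the radical axes):
23.6 x − 98.2 y = 4534.26
215.8 x + 103.6 y = -1102.66
Solving the 2×2 system: x ≈ 15.3, y ≈ -42.5 km.

(15.3, -42.5)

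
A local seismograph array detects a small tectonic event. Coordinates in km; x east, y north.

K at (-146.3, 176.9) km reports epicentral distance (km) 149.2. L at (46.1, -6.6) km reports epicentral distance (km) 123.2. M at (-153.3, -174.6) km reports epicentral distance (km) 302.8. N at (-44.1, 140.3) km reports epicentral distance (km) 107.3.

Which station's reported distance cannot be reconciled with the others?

N

Solve using three stations at a time. Using K, L, M (subtract circle equations pairwise → linear system) gives (x, y) ≈ (-20.1, 97.3).
Distances from that point to each station vs reported:
  K: calculated 149.2 vs reported 149.2 → residual 0.0 km
  L: calculated 123.2 vs reported 123.2 → residual 0.0 km
  M: calculated 302.8 vs reported 302.8 → residual 0.0 km
  N: calculated 49.2 vs reported 107.3 → residual 58.1 km
K, L, M are mutually consistent (residuals ≈ 0); N is off by 58.1 km.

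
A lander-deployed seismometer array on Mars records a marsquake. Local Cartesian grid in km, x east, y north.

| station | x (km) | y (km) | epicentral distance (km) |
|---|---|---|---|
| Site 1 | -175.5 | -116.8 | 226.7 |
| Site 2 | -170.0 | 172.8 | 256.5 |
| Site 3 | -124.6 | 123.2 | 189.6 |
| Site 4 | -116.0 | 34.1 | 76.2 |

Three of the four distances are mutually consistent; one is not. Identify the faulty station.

Solve using three stations at a time. Using Site 1, Site 2, Site 3 (subtract circle equations pairwise → linear system) gives (x, y) ≈ (19.1, -0.5).
Distances from that point to each station vs reported:
  Site 1: calculated 226.7 vs reported 226.7 → residual 0.0 km
  Site 2: calculated 256.5 vs reported 256.5 → residual 0.0 km
  Site 3: calculated 189.6 vs reported 189.6 → residual 0.0 km
  Site 4: calculated 139.5 vs reported 76.2 → residual 63.3 km
Site 1, Site 2, Site 3 are mutually consistent (residuals ≈ 0); Site 4 is off by 63.3 km.

Site 4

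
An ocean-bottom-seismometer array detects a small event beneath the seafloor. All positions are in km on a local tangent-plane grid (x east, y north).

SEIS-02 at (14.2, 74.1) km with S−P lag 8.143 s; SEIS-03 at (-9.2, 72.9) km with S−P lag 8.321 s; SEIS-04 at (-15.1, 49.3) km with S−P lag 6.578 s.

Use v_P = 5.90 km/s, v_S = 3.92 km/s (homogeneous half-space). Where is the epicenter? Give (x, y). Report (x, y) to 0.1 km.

Distance from S−P lag: d = Δt · v_P v_S / (v_P − v_S) = Δt · (5.90·3.92)/(5.90−3.92) ≈ 11.6808·Δt.
So d_SEIS-02 = 95.12, d_SEIS-03 = 97.20, d_SEIS-04 = 76.84 km.
Circle about each station: (x − 14.2)² + (y − 74.1)² = 95.12²; (x + 9.2)² + (y − 72.9)² = 97.20²; (x + 15.1)² + (y − 49.3)² = 76.84².
Subtracting the SEIS-02 equation from the SEIS-03 and SEIS-04 equations removes the quadratic terms:
-46.8 x − 2.4 y = -693.43
-58.6 x − 49.6 y = 109.48
Solving the 2×2 system: x ≈ 15.9, y ≈ -21.0 km.

(15.9, -21.0)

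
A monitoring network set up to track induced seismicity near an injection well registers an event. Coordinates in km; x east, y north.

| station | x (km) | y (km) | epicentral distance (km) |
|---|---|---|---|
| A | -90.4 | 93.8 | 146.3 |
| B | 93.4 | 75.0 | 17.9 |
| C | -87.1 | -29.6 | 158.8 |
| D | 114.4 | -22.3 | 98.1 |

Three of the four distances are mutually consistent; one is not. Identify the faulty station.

B

Solve using three stations at a time. Using A, C, D (subtract circle equations pairwise → linear system) gives (x, y) ≈ (49.5, 51.3).
Distances from that point to each station vs reported:
  A: calculated 146.3 vs reported 146.3 → residual 0.0 km
  B: calculated 49.9 vs reported 17.9 → residual 32.0 km
  C: calculated 158.8 vs reported 158.8 → residual 0.0 km
  D: calculated 98.1 vs reported 98.1 → residual 0.0 km
A, C, D are mutually consistent (residuals ≈ 0); B is off by 32.0 km.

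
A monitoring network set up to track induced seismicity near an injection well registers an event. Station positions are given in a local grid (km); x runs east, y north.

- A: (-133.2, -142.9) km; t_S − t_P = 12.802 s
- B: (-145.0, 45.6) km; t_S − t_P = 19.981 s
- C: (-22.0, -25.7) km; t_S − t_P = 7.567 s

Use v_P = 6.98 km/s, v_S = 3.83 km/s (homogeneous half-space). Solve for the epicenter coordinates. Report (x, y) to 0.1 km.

-39.8 km east, -87.4 km north

Distance from S−P lag: d = Δt · v_P v_S / (v_P − v_S) = Δt · (6.98·3.83)/(6.98−3.83) ≈ 8.4868·Δt.
So d_A = 108.65, d_B = 169.57, d_C = 64.22 km.
Circle about each station: (x + 133.2)² + (y + 142.9)² = 108.65²; (x + 145.0)² + (y − 45.6)² = 169.57²; (x + 22.0)² + (y + 25.7)² = 64.22².
Subtracting the A equation from the B and C equations removes the quadratic terms:
-23.6 x + 377.0 y = -32007.45
222.4 x + 234.4 y = -29337.55
Solving the 2×2 system: x ≈ -39.8, y ≈ -87.4 km.
Check against A (with the unrounded x, y): √((x + 133.2)²+(y + 142.9)²) = 108.64 ≈ 108.65 km. ✓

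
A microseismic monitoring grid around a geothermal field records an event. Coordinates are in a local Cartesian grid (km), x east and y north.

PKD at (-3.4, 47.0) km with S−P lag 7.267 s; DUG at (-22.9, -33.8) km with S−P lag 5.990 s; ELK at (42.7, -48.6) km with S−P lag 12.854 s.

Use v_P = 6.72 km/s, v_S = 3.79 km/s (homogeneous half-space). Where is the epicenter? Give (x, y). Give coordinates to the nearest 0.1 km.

Distance from S−P lag: d = Δt · v_P v_S / (v_P − v_S) = Δt · (6.72·3.79)/(6.72−3.79) ≈ 8.6924·Δt.
So d_PKD = 63.17, d_DUG = 52.07, d_ELK = 111.73 km.
Circle about each station: (x + 3.4)² + (y − 47.0)² = 63.17²; (x + 22.9)² + (y + 33.8)² = 52.07²; (x − 42.7)² + (y + 48.6)² = 111.73².
Subtracting the PKD equation from the DUG and ELK equations removes the quadratic terms:
-39.0 x − 161.6 y = 725.45
92.2 x − 191.2 y = -6528.45
Solving the 2×2 system: x ≈ -53.4, y ≈ 8.4 km.
Check against PKD (with the unrounded x, y): √((x + 3.4)²+(y − 47.0)²) = 63.16 ≈ 63.17 km. ✓

(-53.4, 8.4)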